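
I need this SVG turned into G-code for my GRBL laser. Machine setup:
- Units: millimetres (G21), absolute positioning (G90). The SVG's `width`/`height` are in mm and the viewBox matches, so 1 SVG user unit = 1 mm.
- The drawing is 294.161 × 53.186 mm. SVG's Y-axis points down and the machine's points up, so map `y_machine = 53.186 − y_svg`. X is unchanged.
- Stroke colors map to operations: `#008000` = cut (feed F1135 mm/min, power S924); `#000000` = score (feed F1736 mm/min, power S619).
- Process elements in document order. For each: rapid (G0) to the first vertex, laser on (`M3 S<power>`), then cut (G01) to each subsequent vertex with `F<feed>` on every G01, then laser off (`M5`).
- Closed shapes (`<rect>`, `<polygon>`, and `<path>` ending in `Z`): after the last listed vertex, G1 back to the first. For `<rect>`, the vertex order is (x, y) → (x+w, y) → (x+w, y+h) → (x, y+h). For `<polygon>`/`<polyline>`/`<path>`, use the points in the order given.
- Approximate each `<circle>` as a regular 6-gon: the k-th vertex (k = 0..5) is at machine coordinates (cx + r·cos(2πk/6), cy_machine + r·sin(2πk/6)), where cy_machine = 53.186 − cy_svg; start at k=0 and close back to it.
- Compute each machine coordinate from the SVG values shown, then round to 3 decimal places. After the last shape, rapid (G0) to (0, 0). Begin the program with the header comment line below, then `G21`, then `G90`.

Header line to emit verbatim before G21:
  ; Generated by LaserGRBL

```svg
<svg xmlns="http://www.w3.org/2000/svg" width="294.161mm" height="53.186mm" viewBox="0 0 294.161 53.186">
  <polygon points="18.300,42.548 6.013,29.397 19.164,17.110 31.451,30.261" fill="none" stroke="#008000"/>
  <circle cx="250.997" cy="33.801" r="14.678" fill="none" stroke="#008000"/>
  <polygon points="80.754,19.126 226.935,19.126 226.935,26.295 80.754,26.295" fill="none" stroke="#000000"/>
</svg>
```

; Generated by LaserGRBL
G21
G90
G0 X18.300 Y10.638
M3 S924
G01 X6.013 Y23.789 F1135
G01 X19.164 Y36.076 F1135
G01 X31.451 Y22.925 F1135
G01 X18.300 Y10.638 F1135
M5
G0 X265.675 Y19.385
M3 S924
G01 X258.336 Y32.097 F1135
G01 X243.658 Y32.097 F1135
G01 X236.319 Y19.385 F1135
G01 X243.658 Y6.673 F1135
G01 X258.336 Y6.673 F1135
G01 X265.675 Y19.385 F1135
M5
G0 X80.754 Y34.060
M3 S619
G01 X226.935 Y34.060 F1736
G01 X226.935 Y26.891 F1736
G01 X80.754 Y26.891 F1736
G01 X80.754 Y34.060 F1736
M5
G0 X0.000 Y0.000

viewBox `0 0 294.161 53.186` with mm width/height → 1 unit = 1 mm. Flip: y_m = 53.186 − y_svg.

**Shape 1** — `<polygon>` regular polygon, stroke `#008000` → cut (S924, F1135). Machine vertices: (18.300,10.638) → (6.013,23.789) → (19.164,36.076) → (31.451,22.925) → (18.300,10.638). Closed: final G1 returns to the first vertex.

**Shape 2** — `<circle>` circle, stroke `#008000` → cut (S924, F1135). Machine vertices: (265.675,19.385) → (258.336,32.097) → (243.658,32.097) → (236.319,19.385) → (243.658,6.673) → (258.336,6.673) → (265.675,19.385). Closed: final G1 returns to the first vertex.

**Shape 3** — `<polygon>` rectangle, stroke `#000000` → score (S619, F1736). Machine vertices: (80.754,34.060) → (226.935,34.060) → (226.935,26.891) → (80.754,26.891) → (80.754,34.060). Closed: final G1 returns to the first vertex.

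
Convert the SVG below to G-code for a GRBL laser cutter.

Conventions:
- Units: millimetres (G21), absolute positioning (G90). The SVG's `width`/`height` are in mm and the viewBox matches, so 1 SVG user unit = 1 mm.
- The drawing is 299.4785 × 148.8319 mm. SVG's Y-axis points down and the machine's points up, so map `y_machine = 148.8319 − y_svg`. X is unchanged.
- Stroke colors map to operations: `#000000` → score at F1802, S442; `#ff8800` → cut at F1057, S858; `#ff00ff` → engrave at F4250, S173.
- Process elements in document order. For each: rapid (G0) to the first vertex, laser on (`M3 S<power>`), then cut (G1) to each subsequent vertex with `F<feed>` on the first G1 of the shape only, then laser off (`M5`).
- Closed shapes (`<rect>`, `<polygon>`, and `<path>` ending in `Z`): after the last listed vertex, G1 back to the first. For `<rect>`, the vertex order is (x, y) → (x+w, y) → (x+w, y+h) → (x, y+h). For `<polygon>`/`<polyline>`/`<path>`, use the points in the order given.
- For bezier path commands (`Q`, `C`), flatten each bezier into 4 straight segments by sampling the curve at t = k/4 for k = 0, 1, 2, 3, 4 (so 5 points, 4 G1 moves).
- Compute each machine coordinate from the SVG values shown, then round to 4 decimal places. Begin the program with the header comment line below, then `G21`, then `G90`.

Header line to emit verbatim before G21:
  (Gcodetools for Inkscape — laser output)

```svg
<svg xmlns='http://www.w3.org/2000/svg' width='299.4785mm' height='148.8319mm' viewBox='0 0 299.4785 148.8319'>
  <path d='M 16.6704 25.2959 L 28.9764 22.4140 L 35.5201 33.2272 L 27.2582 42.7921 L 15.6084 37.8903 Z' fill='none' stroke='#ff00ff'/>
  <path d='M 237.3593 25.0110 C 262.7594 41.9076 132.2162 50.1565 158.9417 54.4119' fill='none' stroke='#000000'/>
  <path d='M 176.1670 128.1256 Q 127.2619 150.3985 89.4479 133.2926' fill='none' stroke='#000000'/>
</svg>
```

(Gcodetools for Inkscape — laser output)
G21
G90
G0 X16.6704 Y123.5360
M3 S173
G1 X28.9764 Y126.4179 F4250
G1 X35.5201 Y115.6047
G1 X27.2582 Y106.0398
G1 X15.6084 Y110.9416
G1 X16.6704 Y123.5360
M5
G0 X237.3593 Y123.8209
M3 S442
G1 X232.0639 Y112.6972 F1802
G1 X197.6535 Y104.3800
G1 X163.4915 Y98.4331
G1 X158.9417 Y94.4200
M5
G0 X176.1670 Y20.7063
M3 S442
G1 X152.4076 Y12.0310 F1802
G1 X130.0347 Y8.2781
G1 X109.0481 Y9.4475
G1 X89.4479 Y15.5393
M5

viewBox `0 0 299.4785 148.8319` with mm width/height → 1 unit = 1 mm. Flip: y_m = 148.8319 − y_svg.

**Shape 1** — `<path>` regular polygon, stroke `#ff00ff` → engrave (S173, F4250). Machine vertices: (16.6704,123.5360) → (28.9764,126.4179) → (35.5201,115.6047) → (27.2582,106.0398) → (15.6084,110.9416) → (16.6704,123.5360). Closed: final G1 returns to the first vertex.

**Shape 2** — `<path>` cubic bezier, stroke `#000000` → score (S442, F1802). Control points (SVG): P0=(237.3593,25.0110), P1=(262.7594,41.9076), P2=(132.2162,50.1565), P3=(158.9417,54.4119); sampled at t=k/4. Machine vertices: (237.3593,123.8209) → (232.0639,112.6972) → (197.6535,104.3800) → (163.4915,98.4331) → (158.9417,94.4200). Open path.

**Shape 3** — `<path>` quadratic bezier, stroke `#000000` → score (S442, F1802). Control points (SVG): P0=(176.1670,128.1256), P1=(127.2619,150.3985), P2=(89.4479,133.2926); sampled at t=k/4. Machine vertices: (176.1670,20.7063) → (152.4076,12.0310) → (130.0347,8.2781) → (109.0481,9.4475) → (89.4479,15.5393). Open path.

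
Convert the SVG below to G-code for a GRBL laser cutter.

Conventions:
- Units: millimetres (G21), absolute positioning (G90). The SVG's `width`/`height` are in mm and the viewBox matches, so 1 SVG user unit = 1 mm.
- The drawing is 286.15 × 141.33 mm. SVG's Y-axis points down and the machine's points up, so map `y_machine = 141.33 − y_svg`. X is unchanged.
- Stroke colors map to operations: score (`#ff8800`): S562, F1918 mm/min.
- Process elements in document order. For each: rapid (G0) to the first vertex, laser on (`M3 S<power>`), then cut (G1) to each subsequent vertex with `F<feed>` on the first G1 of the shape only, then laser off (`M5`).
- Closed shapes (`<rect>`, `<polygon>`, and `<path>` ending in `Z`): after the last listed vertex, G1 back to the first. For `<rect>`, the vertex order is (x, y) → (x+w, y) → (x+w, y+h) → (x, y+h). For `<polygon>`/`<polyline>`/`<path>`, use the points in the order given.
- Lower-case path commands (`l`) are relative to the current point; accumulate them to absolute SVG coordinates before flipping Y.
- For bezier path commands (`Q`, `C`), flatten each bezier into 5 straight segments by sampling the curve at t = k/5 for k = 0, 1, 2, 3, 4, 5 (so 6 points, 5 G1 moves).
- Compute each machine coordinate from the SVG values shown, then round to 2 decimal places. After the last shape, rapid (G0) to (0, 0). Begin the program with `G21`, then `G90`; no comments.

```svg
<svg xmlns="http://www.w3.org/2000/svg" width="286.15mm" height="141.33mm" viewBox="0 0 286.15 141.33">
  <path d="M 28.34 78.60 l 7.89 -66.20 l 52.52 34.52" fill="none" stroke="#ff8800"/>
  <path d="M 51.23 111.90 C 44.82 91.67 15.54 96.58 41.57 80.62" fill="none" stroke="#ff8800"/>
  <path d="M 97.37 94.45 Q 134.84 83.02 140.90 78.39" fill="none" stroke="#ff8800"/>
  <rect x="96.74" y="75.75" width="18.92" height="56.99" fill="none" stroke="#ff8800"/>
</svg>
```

G21
G90
G0 X28.34 Y62.73
M3 S562
G1 X36.23 Y128.93 F1918
G1 X88.75 Y94.41
M5
G0 X51.23 Y29.43
M3 S562
G1 X45.27 Y38.92 F1918
G1 X37.56 Y44.58
G1 X31.88 Y48.63
G1 X31.96 Y53.27
G1 X41.57 Y60.71
M5
G0 X97.37 Y46.88
M3 S562
G1 X111.10 Y51.18 F1918
G1 X122.32 Y54.94
G1 X131.03 Y58.15
G1 X137.22 Y60.82
G1 X140.90 Y62.94
M5
G0 X96.74 Y65.58
M3 S562
G1 X115.66 Y65.58 F1918
G1 X115.66 Y8.59
G1 X96.74 Y8.59
G1 X96.74 Y65.58
M5
G0 X0.00 Y0.00

Since the viewBox matches the mm dimensions, user units are millimetres directly. The only transform is the Y-flip y_m = 141.33 − y_svg.

Shape 1 is a open polyline drawn with `<path>`. Its stroke #ff8800 means score at S562, F1918. After flipping Y the toolpath is (28.34,62.73) → (36.23,128.93) → (88.75,94.41).

Shape 2 is a cubic bezier drawn with `<path>`. Its stroke #ff8800 means score at S562, F1918. After flipping Y the toolpath is (51.23,29.43) → (45.27,38.92) → (37.56,44.58) → (31.88,48.63) → (31.96,53.27) → (41.57,60.71).

Shape 3 is a quadratic bezier drawn with `<path>`. Its stroke #ff8800 means score at S562, F1918. After flipping Y the toolpath is (97.37,46.88) → (111.10,51.18) → (122.32,54.94) → (131.03,58.15) → (137.22,60.82) → (140.90,62.94).

Shape 4 is a rectangle drawn with `<rect>`. Its stroke #ff8800 means score at S562, F1918. After flipping Y the toolpath is (96.74,65.58) → (115.66,65.58) → (115.66,8.59) → (96.74,8.59) → (96.74,65.58), returning to the start.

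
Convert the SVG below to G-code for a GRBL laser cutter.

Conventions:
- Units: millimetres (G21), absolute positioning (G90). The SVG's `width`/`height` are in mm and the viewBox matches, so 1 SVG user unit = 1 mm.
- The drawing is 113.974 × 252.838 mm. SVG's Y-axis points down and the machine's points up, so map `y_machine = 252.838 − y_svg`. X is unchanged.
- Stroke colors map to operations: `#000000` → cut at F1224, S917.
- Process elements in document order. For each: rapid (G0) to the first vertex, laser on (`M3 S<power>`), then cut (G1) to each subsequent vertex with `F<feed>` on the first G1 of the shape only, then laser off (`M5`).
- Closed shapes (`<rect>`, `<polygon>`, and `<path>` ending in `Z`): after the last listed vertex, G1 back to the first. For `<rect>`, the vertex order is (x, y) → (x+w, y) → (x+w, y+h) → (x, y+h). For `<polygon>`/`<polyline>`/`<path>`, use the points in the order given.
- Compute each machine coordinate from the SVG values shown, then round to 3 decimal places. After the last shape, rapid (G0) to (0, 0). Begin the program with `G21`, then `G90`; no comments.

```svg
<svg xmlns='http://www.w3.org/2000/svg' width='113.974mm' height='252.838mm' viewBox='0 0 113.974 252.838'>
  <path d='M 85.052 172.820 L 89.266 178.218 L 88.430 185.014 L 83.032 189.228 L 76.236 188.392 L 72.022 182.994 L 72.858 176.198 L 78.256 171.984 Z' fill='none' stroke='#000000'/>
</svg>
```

G21
G90
G0 X85.052 Y80.018
M3 S917
G1 X89.266 Y74.620 F1224
G1 X88.430 Y67.824
G1 X83.032 Y63.610
G1 X76.236 Y64.446
G1 X72.022 Y69.844
G1 X72.858 Y76.640
G1 X78.256 Y80.854
G1 X85.052 Y80.018
M5
G0 X0.000 Y0.000

Since the viewBox matches the mm dimensions, user units are millimetres directly. The only transform is the Y-flip y_m = 252.838 − y_svg.

Shape 1 is a regular polygon drawn with `<path>`. Its stroke #000000 means cut at S917, F1224. After flipping Y the toolpath is (85.052,80.018) → (89.266,74.620) → (88.430,67.824) → (83.032,63.610) → (76.236,64.446) → (72.022,69.844) → (72.858,76.640) → (78.256,80.854) → (85.052,80.018), returning to the start.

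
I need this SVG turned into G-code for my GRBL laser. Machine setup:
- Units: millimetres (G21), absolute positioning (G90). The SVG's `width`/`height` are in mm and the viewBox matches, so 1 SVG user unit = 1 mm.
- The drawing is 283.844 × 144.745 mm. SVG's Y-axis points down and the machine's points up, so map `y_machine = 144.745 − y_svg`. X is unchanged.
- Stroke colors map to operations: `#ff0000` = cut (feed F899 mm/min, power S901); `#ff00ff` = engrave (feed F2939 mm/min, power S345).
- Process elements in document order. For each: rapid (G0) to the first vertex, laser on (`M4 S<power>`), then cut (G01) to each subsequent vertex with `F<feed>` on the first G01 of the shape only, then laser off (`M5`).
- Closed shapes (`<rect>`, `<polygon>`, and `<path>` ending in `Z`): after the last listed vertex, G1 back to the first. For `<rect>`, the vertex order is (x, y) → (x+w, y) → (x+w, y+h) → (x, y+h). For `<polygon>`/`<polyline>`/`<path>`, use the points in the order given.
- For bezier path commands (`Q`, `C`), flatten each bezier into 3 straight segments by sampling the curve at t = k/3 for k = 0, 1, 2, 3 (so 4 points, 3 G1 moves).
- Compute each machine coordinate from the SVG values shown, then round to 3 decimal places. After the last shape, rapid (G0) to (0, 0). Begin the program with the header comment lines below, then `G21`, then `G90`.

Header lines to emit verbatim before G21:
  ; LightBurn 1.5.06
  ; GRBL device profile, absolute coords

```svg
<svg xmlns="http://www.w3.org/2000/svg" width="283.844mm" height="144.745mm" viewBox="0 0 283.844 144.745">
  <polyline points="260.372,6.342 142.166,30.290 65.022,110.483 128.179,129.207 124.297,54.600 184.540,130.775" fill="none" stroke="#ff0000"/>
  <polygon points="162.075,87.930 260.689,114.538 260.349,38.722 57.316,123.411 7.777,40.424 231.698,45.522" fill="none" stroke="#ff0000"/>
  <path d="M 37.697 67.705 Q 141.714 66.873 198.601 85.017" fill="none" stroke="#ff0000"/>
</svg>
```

Since the viewBox matches the mm dimensions, user units are millimetres directly. The only transform is the Y-flip y_m = 144.745 − y_svg.

Shape 1 is a open polyline drawn with `<polyline>`. Its stroke #ff0000 means cut at S901, F899. After flipping Y the toolpath is (260.372,138.403) → (142.166,114.455) → (65.022,34.262) → (128.179,15.538) → (124.297,90.145) → (184.540,13.970).

Shape 2 is a closed polygon drawn with `<polygon>`. Its stroke #ff0000 means cut at S901, F899. After flipping Y the toolpath is (162.075,56.815) → (260.689,30.207) → (260.349,106.023) → (57.316,21.334) → (7.777,104.321) → (231.698,99.223) → (162.075,56.815), returning to the start.

Shape 3 is a quadratic bezier drawn with `<path>`. Its stroke #ff0000 means cut at S901, F899. After flipping Y the toolpath is (37.697,77.040) → (101.805,75.486) → (155.440,69.716) → (198.601,59.728).

; LightBurn 1.5.06
; GRBL device profile, absolute coords
G21
G90
G0 X260.372 Y138.403
M4 S901
G01 X142.166 Y114.455 F899
G01 X65.022 Y34.262
G01 X128.179 Y15.538
G01 X124.297 Y90.145
G01 X184.540 Y13.970
M5
G0 X162.075 Y56.815
M4 S901
G01 X260.689 Y30.207 F899
G01 X260.349 Y106.023
G01 X57.316 Y21.334
G01 X7.777 Y104.321
G01 X231.698 Y99.223
G01 X162.075 Y56.815
M5
G0 X37.697 Y77.040
M4 S901
G01 X101.805 Y75.486 F899
G01 X155.440 Y69.716
G01 X198.601 Y59.728
M5
G0 X0.000 Y0.000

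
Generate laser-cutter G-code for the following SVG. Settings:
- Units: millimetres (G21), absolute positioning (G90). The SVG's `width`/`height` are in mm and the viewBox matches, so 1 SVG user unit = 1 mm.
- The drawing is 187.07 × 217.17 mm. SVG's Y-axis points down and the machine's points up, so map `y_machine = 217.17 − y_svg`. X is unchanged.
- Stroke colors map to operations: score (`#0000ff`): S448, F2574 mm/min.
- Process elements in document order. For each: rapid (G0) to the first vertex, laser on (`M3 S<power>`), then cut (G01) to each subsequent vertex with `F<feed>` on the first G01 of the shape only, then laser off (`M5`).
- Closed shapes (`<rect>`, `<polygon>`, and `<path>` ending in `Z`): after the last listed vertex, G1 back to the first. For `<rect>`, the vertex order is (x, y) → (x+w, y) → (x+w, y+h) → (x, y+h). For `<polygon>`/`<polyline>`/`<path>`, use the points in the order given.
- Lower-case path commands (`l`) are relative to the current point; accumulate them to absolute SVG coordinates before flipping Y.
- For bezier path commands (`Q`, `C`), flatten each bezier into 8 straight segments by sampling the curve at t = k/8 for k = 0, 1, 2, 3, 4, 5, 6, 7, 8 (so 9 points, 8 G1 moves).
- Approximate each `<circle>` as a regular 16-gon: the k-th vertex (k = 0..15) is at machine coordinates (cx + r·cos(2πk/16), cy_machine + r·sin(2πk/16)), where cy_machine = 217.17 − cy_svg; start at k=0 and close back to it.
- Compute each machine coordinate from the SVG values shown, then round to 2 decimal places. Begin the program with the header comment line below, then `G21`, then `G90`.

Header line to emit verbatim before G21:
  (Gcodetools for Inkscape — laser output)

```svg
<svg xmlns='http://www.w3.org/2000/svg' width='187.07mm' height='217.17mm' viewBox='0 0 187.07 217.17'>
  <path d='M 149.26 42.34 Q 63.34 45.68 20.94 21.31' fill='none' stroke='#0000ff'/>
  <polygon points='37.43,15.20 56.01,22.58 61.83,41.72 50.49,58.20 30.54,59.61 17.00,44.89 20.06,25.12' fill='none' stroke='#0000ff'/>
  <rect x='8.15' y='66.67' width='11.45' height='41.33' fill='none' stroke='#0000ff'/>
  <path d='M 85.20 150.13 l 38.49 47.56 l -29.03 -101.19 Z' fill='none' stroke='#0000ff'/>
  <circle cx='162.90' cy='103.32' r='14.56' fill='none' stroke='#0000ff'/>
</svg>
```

1 u = 1 mm; y_m = 217.17 − y.

[1] `<path>` quadratic bezier, #0000ff→score S448 F2574: (149.26,174.83) → (128.46,174.43) → (109.02,174.89) → (90.94,176.22) → (74.22,178.42) → (58.86,181.48) → (44.86,185.41) → (32.22,190.20) → (20.94,195.86)

[2] `<polygon>` regular polygon, #0000ff→score S448 F2574: (37.43,201.97) → (56.01,194.59) → (61.83,175.45) → (50.49,158.97) → (30.54,157.56) → (17.00,172.28) → (20.06,192.05) → (37.43,201.97) (closed)

[3] `<rect>` rectangle, #0000ff→score S448 F2574: (8.15,150.50) → (19.60,150.50) → (19.60,109.17) → (8.15,109.17) → (8.15,150.50) (closed)

[4] `<path>` closed polygon, #0000ff→score S448 F2574: (85.20,67.04) → (123.69,19.48) → (94.66,120.67) → (85.20,67.04) (closed)

[5] `<circle>` circle, #0000ff→score S448 F2574: (177.46,113.85) → (176.35,119.42) → (173.20,124.15) → (168.47,127.30) → (162.90,128.41) → (157.33,127.30) → (152.60,124.15) → (149.45,119.42) → (148.34,113.85) → (149.45,108.28) → (152.60,103.55) → (157.33,100.40) → (162.90,99.29) → (168.47,100.40) → (173.20,103.55) → (176.35,108.28) → (177.46,113.85) (closed)

(Gcodetools for Inkscape — laser output)
G21
G90
G0 X149.26 Y174.83
M3 S448
G01 X128.46 Y174.43 F2574
G01 X109.02 Y174.89
G01 X90.94 Y176.22
G01 X74.22 Y178.42
G01 X58.86 Y181.48
G01 X44.86 Y185.41
G01 X32.22 Y190.20
G01 X20.94 Y195.86
M5
G0 X37.43 Y201.97
M3 S448
G01 X56.01 Y194.59 F2574
G01 X61.83 Y175.45
G01 X50.49 Y158.97
G01 X30.54 Y157.56
G01 X17.00 Y172.28
G01 X20.06 Y192.05
G01 X37.43 Y201.97
M5
G0 X8.15 Y150.50
M3 S448
G01 X19.60 Y150.50 F2574
G01 X19.60 Y109.17
G01 X8.15 Y109.17
G01 X8.15 Y150.50
M5
G0 X85.20 Y67.04
M3 S448
G01 X123.69 Y19.48 F2574
G01 X94.66 Y120.67
G01 X85.20 Y67.04
M5
G0 X177.46 Y113.85
M3 S448
G01 X176.35 Y119.42 F2574
G01 X173.20 Y124.15
G01 X168.47 Y127.30
G01 X162.90 Y128.41
G01 X157.33 Y127.30
G01 X152.60 Y124.15
G01 X149.45 Y119.42
G01 X148.34 Y113.85
G01 X149.45 Y108.28
G01 X152.60 Y103.55
G01 X157.33 Y100.40
G01 X162.90 Y99.29
G01 X168.47 Y100.40
G01 X173.20 Y103.55
G01 X176.35 Y108.28
G01 X177.46 Y113.85
M5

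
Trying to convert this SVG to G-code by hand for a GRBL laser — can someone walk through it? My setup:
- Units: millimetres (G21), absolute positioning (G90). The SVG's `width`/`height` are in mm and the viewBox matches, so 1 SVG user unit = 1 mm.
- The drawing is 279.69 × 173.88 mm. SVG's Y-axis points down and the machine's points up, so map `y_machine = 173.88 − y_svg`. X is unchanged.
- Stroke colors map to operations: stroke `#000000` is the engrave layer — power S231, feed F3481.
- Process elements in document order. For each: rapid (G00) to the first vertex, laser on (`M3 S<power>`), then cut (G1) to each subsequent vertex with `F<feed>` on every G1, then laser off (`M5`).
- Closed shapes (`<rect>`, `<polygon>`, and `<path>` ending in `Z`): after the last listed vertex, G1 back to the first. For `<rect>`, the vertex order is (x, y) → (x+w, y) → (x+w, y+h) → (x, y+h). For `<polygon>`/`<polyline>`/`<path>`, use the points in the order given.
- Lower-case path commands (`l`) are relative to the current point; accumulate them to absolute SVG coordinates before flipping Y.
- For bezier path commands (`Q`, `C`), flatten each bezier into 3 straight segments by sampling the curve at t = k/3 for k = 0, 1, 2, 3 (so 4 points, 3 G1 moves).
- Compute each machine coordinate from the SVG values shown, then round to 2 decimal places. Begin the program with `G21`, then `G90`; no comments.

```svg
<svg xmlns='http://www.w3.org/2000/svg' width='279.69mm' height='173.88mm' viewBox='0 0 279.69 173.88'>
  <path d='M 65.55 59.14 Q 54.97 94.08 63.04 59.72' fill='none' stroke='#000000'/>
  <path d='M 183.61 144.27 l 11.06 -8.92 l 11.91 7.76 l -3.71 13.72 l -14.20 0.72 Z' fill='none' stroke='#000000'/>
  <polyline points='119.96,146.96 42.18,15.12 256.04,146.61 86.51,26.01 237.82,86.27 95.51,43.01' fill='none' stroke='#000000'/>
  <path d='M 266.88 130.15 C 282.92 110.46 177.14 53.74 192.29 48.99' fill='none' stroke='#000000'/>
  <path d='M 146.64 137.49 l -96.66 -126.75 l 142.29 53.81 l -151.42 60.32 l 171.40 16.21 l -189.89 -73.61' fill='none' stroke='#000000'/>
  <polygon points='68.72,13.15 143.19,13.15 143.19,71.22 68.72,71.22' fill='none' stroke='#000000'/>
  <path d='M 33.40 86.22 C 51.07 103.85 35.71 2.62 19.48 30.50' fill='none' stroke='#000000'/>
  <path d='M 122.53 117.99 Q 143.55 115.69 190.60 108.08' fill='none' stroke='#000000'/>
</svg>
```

Since the viewBox matches the mm dimensions, user units are millimetres directly. The only transform is the Y-flip y_m = 173.88 − y_svg.

Shape 1 is a quadratic bezier drawn with `<path>`. Its stroke #000000 means engrave at S231, F3481. After flipping Y the toolpath is (65.55,114.74) → (60.57,99.15) → (59.73,98.95) → (63.04,114.16).

Shape 2 is a regular polygon drawn with `<path>`. Its stroke #000000 means engrave at S231, F3481. After flipping Y the toolpath is (183.61,29.61) → (194.67,38.53) → (206.58,30.77) → (202.87,17.05) → (188.67,16.33) → (183.61,29.61), returning to the start.

Shape 3 is a open polyline drawn with `<polyline>`. Its stroke #000000 means engrave at S231, F3481. After flipping Y the toolpath is (119.96,26.92) → (42.18,158.76) → (256.04,27.27) → (86.51,147.87) → (237.82,87.61) → (95.51,130.87).

Shape 4 is a cubic bezier drawn with `<path>`. Its stroke #000000 means engrave at S231, F3481. After flipping Y the toolpath is (266.88,43.73) → (251.30,72.47) → (208.46,106.11) → (192.29,124.89).

Shape 5 is a open polyline drawn with `<path>`. Its stroke #000000 means engrave at S231, F3481. After flipping Y the toolpath is (146.64,36.39) → (49.98,163.14) → (192.27,109.33) → (40.85,49.01) → (212.25,32.80) → (22.36,106.41).

Shape 6 is a rectangle drawn with `<polygon>`. Its stroke #000000 means engrave at S231, F3481. After flipping Y the toolpath is (68.72,160.73) → (143.19,160.73) → (143.19,102.66) → (68.72,102.66) → (68.72,160.73), returning to the start.

Shape 7 is a cubic bezier drawn with `<path>`. Its stroke #000000 means engrave at S231, F3481. After flipping Y the toolpath is (33.40,87.66) → (41.25,100.47) → (34.23,137.41) → (19.48,143.38).

Shape 8 is a quadratic bezier drawn with `<path>`. Its stroke #000000 means engrave at S231, F3481. After flipping Y the toolpath is (122.53,55.89) → (139.44,58.01) → (162.13,61.32) → (190.60,65.80).

G21
G90
G00 X65.55 Y114.74
M3 S231
G1 X60.57 Y99.15 F3481
G1 X59.73 Y98.95 F3481
G1 X63.04 Y114.16 F3481
M5
G00 X183.61 Y29.61
M3 S231
G1 X194.67 Y38.53 F3481
G1 X206.58 Y30.77 F3481
G1 X202.87 Y17.05 F3481
G1 X188.67 Y16.33 F3481
G1 X183.61 Y29.61 F3481
M5
G00 X119.96 Y26.92
M3 S231
G1 X42.18 Y158.76 F3481
G1 X256.04 Y27.27 F3481
G1 X86.51 Y147.87 F3481
G1 X237.82 Y87.61 F3481
G1 X95.51 Y130.87 F3481
M5
G00 X266.88 Y43.73
M3 S231
G1 X251.30 Y72.47 F3481
G1 X208.46 Y106.11 F3481
G1 X192.29 Y124.89 F3481
M5
G00 X146.64 Y36.39
M3 S231
G1 X49.98 Y163.14 F3481
G1 X192.27 Y109.33 F3481
G1 X40.85 Y49.01 F3481
G1 X212.25 Y32.80 F3481
G1 X22.36 Y106.41 F3481
M5
G00 X68.72 Y160.73
M3 S231
G1 X143.19 Y160.73 F3481
G1 X143.19 Y102.66 F3481
G1 X68.72 Y102.66 F3481
G1 X68.72 Y160.73 F3481
M5
G00 X33.40 Y87.66
M3 S231
G1 X41.25 Y100.47 F3481
G1 X34.23 Y137.41 F3481
G1 X19.48 Y143.38 F3481
M5
G00 X122.53 Y55.89
M3 S231
G1 X139.44 Y58.01 F3481
G1 X162.13 Y61.32 F3481
G1 X190.60 Y65.80 F3481
M5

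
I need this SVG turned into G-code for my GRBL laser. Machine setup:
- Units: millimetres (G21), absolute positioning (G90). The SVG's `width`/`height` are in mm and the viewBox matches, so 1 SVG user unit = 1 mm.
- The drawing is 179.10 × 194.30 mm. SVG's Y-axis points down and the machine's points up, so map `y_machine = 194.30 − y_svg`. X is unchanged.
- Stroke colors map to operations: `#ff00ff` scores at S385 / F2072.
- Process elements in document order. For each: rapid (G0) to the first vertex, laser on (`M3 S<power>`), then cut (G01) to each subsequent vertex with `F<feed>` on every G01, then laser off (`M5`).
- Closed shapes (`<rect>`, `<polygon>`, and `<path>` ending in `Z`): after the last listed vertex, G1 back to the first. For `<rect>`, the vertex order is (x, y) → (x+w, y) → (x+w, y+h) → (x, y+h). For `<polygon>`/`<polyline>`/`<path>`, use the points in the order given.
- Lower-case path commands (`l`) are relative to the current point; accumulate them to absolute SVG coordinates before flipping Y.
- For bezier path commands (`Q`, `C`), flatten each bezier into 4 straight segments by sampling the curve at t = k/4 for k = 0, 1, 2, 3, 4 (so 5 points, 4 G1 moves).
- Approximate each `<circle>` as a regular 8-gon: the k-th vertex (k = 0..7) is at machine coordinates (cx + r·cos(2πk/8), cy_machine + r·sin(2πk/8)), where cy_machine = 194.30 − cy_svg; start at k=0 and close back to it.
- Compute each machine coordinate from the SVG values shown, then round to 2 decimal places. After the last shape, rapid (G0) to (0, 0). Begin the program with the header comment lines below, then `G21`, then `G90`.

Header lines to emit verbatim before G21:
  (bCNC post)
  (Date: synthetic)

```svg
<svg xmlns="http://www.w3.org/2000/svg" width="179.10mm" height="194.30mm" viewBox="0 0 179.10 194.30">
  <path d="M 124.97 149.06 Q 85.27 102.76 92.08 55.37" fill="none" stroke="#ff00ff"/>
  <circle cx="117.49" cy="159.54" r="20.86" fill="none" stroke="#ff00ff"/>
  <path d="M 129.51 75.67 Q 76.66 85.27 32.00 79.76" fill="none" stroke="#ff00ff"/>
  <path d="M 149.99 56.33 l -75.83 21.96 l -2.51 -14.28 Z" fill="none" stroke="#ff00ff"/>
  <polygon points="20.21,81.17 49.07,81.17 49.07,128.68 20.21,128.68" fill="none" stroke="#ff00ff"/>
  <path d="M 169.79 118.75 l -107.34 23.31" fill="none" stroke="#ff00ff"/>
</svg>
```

Since the viewBox matches the mm dimensions, user units are millimetres directly. The only transform is the Y-flip y_m = 194.30 − y_svg.

Shape 1 is a quadratic bezier drawn with `<path>`. Its stroke #ff00ff means score at S385, F2072. After flipping Y the toolpath is (124.97,45.24) → (108.03,68.46) → (96.90,91.81) → (91.58,115.30) → (92.08,138.93).

Shape 2 is a circle drawn with `<circle>`. Its stroke #ff00ff means score at S385, F2072. After flipping Y the toolpath is (138.35,34.76) → (132.24,49.51) → (117.49,55.62) → (102.74,49.51) → (96.63,34.76) → (102.74,20.01) → (117.49,13.90) → (132.24,20.01) → (138.35,34.76), returning to the start.

Shape 3 is a quadratic bezier drawn with `<path>`. Its stroke #ff00ff means score at S385, F2072. After flipping Y the toolpath is (129.51,118.63) → (103.60,114.77) → (78.71,112.81) → (54.84,112.73) → (32.00,114.54).

Shape 4 is a closed polygon drawn with `<path>`. Its stroke #ff00ff means score at S385, F2072. After flipping Y the toolpath is (149.99,137.97) → (74.16,116.01) → (71.65,130.29) → (149.99,137.97), returning to the start.

Shape 5 is a rectangle drawn with `<polygon>`. Its stroke #ff00ff means score at S385, F2072. After flipping Y the toolpath is (20.21,113.13) → (49.07,113.13) → (49.07,65.62) → (20.21,65.62) → (20.21,113.13), returning to the start.

Shape 6 is a line segment drawn with `<path>`. Its stroke #ff00ff means score at S385, F2072. After flipping Y the toolpath is (169.79,75.55) → (62.45,52.24).

(bCNC post)
(Date: synthetic)
G21
G90
G0 X124.97 Y45.24
M3 S385
G01 X108.03 Y68.46 F2072
G01 X96.90 Y91.81 F2072
G01 X91.58 Y115.30 F2072
G01 X92.08 Y138.93 F2072
M5
G0 X138.35 Y34.76
M3 S385
G01 X132.24 Y49.51 F2072
G01 X117.49 Y55.62 F2072
G01 X102.74 Y49.51 F2072
G01 X96.63 Y34.76 F2072
G01 X102.74 Y20.01 F2072
G01 X117.49 Y13.90 F2072
G01 X132.24 Y20.01 F2072
G01 X138.35 Y34.76 F2072
M5
G0 X129.51 Y118.63
M3 S385
G01 X103.60 Y114.77 F2072
G01 X78.71 Y112.81 F2072
G01 X54.84 Y112.73 F2072
G01 X32.00 Y114.54 F2072
M5
G0 X149.99 Y137.97
M3 S385
G01 X74.16 Y116.01 F2072
G01 X71.65 Y130.29 F2072
G01 X149.99 Y137.97 F2072
M5
G0 X20.21 Y113.13
M3 S385
G01 X49.07 Y113.13 F2072
G01 X49.07 Y65.62 F2072
G01 X20.21 Y65.62 F2072
G01 X20.21 Y113.13 F2072
M5
G0 X169.79 Y75.55
M3 S385
G01 X62.45 Y52.24 F2072
M5
G0 X0.00 Y0.00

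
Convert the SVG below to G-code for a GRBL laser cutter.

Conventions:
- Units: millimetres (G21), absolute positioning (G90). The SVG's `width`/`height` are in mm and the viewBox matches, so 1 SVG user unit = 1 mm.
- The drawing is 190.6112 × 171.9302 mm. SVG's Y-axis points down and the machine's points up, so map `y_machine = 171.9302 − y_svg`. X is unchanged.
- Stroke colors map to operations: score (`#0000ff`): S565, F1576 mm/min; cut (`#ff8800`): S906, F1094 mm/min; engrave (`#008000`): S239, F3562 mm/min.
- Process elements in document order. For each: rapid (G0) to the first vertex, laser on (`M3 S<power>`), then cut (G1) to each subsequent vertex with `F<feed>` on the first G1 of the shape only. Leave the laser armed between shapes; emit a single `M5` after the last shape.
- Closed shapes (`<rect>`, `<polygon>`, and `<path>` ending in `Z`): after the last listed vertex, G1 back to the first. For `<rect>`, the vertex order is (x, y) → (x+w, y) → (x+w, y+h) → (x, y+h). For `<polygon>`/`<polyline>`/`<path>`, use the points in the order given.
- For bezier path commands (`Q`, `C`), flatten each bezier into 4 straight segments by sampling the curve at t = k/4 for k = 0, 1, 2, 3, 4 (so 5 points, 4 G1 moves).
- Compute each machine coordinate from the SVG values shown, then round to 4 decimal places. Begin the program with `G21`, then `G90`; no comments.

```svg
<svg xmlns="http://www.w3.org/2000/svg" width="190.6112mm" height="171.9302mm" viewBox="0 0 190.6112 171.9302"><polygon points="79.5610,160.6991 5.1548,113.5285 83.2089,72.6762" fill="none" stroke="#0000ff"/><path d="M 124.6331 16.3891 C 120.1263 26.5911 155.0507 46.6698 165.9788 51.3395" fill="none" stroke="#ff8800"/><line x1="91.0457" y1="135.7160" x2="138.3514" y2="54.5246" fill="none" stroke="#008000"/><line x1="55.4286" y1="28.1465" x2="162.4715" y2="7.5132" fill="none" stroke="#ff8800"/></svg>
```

1 u = 1 mm; y_m = 171.9302 − y.

[1] `<polygon>` regular polygon, #0000ff→score S565 F1576: (79.5610,11.2311) → (5.1548,58.4017) → (83.2089,99.2540) → (79.5610,11.2311) (closed)

[2] `<path>` cubic bezier, #ff8800→cut S906 F1094: (124.6331,155.5411) → (127.6553,146.4328) → (139.5179,135.9913) → (154.2745,126.5871) → (165.9788,120.5907)

[3] `<line>` line segment, #008000→engrave S239 F3562: (91.0457,36.2142) → (138.3514,117.4056)

[4] `<line>` line segment, #ff8800→cut S906 F1094: (55.4286,143.7837) → (162.4715,164.4170)

G21
G90
G0 X79.5610 Y11.2311
M3 S565
G1 X5.1548 Y58.4017 F1576
G1 X83.2089 Y99.2540
G1 X79.5610 Y11.2311
G0 X124.6331 Y155.5411
M3 S906
G1 X127.6553 Y146.4328 F1094
G1 X139.5179 Y135.9913
G1 X154.2745 Y126.5871
G1 X165.9788 Y120.5907
G0 X91.0457 Y36.2142
M3 S239
G1 X138.3514 Y117.4056 F3562
G0 X55.4286 Y143.7837
M3 S906
G1 X162.4715 Y164.4170 F1094
M5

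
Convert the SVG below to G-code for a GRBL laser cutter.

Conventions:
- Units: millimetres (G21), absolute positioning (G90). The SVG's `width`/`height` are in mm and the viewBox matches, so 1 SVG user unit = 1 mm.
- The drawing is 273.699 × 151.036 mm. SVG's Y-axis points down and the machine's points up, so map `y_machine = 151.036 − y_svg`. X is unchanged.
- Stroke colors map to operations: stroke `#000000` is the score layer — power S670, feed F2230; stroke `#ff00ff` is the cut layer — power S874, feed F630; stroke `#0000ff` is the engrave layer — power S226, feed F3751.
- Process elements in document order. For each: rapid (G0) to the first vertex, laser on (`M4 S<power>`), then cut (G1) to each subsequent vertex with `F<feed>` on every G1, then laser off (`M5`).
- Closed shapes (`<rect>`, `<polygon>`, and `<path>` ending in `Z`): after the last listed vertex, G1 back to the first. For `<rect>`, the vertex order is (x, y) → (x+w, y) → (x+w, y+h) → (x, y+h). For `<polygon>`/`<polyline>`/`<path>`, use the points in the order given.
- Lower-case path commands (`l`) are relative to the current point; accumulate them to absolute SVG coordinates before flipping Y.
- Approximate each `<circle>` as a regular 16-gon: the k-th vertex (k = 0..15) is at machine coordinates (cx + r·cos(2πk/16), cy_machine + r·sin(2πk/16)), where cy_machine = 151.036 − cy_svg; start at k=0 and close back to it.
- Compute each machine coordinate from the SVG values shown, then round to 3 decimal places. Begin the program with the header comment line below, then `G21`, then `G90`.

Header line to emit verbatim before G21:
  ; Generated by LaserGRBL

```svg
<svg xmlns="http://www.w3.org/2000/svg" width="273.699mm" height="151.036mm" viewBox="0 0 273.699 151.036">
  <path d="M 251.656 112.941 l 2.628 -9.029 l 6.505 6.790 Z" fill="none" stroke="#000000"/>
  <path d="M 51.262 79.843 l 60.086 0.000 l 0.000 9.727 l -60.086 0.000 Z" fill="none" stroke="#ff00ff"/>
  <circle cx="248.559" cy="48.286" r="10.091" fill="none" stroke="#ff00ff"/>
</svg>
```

; Generated by LaserGRBL
G21
G90
G0 X251.656 Y38.095
M4 S670
G1 X254.284 Y47.124 F2230
G1 X260.789 Y40.334 F2230
G1 X251.656 Y38.095 F2230
M5
G0 X51.262 Y71.193
M4 S874
G1 X111.348 Y71.193 F630
G1 X111.348 Y61.466 F630
G1 X51.262 Y61.466 F630
G1 X51.262 Y71.193 F630
M5
G0 X258.650 Y102.750
M4 S874
G1 X257.882 Y106.612 F630
G1 X255.694 Y109.885 F630
G1 X252.421 Y112.073 F630
G1 X248.559 Y112.841 F630
G1 X244.697 Y112.073 F630
G1 X241.424 Y109.885 F630
G1 X239.236 Y106.612 F630
G1 X238.468 Y102.750 F630
G1 X239.236 Y98.888 F630
G1 X241.424 Y95.615 F630
G1 X244.697 Y93.427 F630
G1 X248.559 Y92.659 F630
G1 X252.421 Y93.427 F630
G1 X255.694 Y95.615 F630
G1 X257.882 Y98.888 F630
G1 X258.650 Y102.750 F630
M5

viewBox `0 0 273.699 151.036` with mm width/height → 1 unit = 1 mm. Flip: y_m = 151.036 − y_svg.

**Shape 1** — `<path>` regular polygon, stroke `#000000` → score (S670, F2230). Machine vertices: (251.656,38.095) → (254.284,47.124) → (260.789,40.334) → (251.656,38.095). Closed: final G1 returns to the first vertex.

**Shape 2** — `<path>` rectangle, stroke `#ff00ff` → cut (S874, F630). Machine vertices: (51.262,71.193) → (111.348,71.193) → (111.348,61.466) → (51.262,61.466) → (51.262,71.193). Closed: final G1 returns to the first vertex.

**Shape 3** — `<circle>` circle, stroke `#ff00ff` → cut (S874, F630). Machine vertices: (258.650,102.750) → (257.882,106.612) → (255.694,109.885) → (252.421,112.073) → (248.559,112.841) → (244.697,112.073) → (241.424,109.885) → (239.236,106.612) → (238.468,102.750) → (239.236,98.888) → (241.424,95.615) → (244.697,93.427) → (248.559,92.659) → (252.421,93.427) → (255.694,95.615) → (257.882,98.888) → (258.650,102.750). Closed: final G1 returns to the first vertex.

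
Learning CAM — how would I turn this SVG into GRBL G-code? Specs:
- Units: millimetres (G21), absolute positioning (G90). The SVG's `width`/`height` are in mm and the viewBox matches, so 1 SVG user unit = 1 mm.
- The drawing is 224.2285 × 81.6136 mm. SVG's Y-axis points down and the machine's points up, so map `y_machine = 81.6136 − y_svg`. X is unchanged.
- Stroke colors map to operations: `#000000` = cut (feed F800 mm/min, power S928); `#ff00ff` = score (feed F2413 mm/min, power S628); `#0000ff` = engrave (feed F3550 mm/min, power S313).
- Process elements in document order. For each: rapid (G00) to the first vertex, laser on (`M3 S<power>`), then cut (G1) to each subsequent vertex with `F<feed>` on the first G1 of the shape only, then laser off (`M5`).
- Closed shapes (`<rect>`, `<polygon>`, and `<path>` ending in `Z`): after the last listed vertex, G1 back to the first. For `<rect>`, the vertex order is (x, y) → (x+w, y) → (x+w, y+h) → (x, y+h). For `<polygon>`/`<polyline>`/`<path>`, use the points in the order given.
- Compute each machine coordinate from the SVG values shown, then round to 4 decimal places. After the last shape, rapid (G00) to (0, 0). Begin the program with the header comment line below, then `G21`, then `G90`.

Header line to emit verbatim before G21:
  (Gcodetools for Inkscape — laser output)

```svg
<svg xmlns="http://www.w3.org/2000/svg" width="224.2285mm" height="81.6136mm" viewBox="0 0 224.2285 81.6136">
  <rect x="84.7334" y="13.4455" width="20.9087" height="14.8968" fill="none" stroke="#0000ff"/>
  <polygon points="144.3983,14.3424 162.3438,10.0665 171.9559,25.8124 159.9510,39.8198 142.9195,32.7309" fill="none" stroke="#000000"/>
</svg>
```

(Gcodetools for Inkscape — laser output)
G21
G90
G00 X84.7334 Y68.1681
M3 S313
G1 X105.6421 Y68.1681 F3550
G1 X105.6421 Y53.2713
G1 X84.7334 Y53.2713
G1 X84.7334 Y68.1681
M5
G00 X144.3983 Y67.2712
M3 S928
G1 X162.3438 Y71.5471 F800
G1 X171.9559 Y55.8012
G1 X159.9510 Y41.7938
G1 X142.9195 Y48.8827
G1 X144.3983 Y67.2712
M5
G00 X0.0000 Y0.0000

1 u = 1 mm; y_m = 81.6136 − y.

[1] `<rect>` rectangle, #0000ff→engrave S313 F3550: (84.7334,68.1681) → (105.6421,68.1681) → (105.6421,53.2713) → (84.7334,53.2713) → (84.7334,68.1681) (closed)

[2] `<polygon>` regular polygon, #000000→cut S928 F800: (144.3983,67.2712) → (162.3438,71.5471) → (171.9559,55.8012) → (159.9510,41.7938) → (142.9195,48.8827) → (144.3983,67.2712) (closed)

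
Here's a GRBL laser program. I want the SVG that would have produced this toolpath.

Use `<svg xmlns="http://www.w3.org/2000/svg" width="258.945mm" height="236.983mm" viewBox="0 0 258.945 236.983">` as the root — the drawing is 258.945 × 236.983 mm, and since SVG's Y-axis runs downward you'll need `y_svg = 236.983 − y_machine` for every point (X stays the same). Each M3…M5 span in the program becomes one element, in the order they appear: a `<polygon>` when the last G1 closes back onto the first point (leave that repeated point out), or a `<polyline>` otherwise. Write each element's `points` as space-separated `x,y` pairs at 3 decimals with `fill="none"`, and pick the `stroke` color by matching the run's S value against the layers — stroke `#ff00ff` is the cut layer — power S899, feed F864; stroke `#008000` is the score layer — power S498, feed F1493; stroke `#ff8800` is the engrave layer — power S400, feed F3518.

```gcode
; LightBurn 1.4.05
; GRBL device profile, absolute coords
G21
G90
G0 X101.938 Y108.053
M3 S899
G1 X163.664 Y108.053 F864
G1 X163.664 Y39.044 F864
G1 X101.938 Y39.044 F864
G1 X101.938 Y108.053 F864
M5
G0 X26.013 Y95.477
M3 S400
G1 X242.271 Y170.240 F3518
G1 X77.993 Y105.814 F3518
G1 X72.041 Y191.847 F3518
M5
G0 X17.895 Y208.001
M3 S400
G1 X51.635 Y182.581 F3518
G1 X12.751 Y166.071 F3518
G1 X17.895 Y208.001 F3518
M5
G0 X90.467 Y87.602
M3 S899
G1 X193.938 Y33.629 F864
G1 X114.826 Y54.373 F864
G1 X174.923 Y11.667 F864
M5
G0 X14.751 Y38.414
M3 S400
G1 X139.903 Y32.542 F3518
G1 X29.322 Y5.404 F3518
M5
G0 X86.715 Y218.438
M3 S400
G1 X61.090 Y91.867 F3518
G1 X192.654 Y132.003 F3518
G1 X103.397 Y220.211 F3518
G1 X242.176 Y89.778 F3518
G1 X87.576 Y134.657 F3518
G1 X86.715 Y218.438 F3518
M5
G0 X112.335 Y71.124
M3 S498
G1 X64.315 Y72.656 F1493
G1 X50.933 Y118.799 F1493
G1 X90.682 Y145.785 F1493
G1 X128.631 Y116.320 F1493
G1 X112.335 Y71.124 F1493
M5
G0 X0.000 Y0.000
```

<svg xmlns="http://www.w3.org/2000/svg" width="258.945mm" height="236.983mm" viewBox="0 0 258.945 236.983">
  <polygon points="101.938,128.930 163.664,128.930 163.664,197.939 101.938,197.939" fill="none" stroke="#ff00ff"/>
  <polyline points="26.013,141.506 242.271,66.743 77.993,131.169 72.041,45.136" fill="none" stroke="#ff8800"/>
  <polygon points="17.895,28.982 51.635,54.402 12.751,70.912" fill="none" stroke="#ff8800"/>
  <polyline points="90.467,149.381 193.938,203.354 114.826,182.610 174.923,225.316" fill="none" stroke="#ff00ff"/>
  <polyline points="14.751,198.569 139.903,204.441 29.322,231.579" fill="none" stroke="#ff8800"/>
  <polygon points="86.715,18.545 61.090,145.116 192.654,104.980 103.397,16.772 242.176,147.205 87.576,102.326" fill="none" stroke="#ff8800"/>
  <polygon points="112.335,165.859 64.315,164.327 50.933,118.184 90.682,91.198 128.631,120.663" fill="none" stroke="#008000"/>
</svg>

y_svg = 236.983 − y_m.

[1] S899→`#ff00ff` (cut); closed run; points: 101.938,128.930 163.664,128.930 163.664,197.939 101.938,197.939

[2] S400→`#ff8800` (engrave); open run; points: 26.013,141.506 242.271,66.743 77.993,131.169 72.041,45.136

[3] S400→`#ff8800` (engrave); closed run; points: 17.895,28.982 51.635,54.402 12.751,70.912

[4] S899→`#ff00ff` (cut); open run; points: 90.467,149.381 193.938,203.354 114.826,182.610 174.923,225.316

[5] S400→`#ff8800` (engrave); open run; points: 14.751,198.569 139.903,204.441 29.322,231.579

[6] S400→`#ff8800` (engrave); closed run; points: 86.715,18.545 61.090,145.116 192.654,104.980 103.397,16.772 242.176,147.205 87.576,102.326

[7] S498→`#008000` (score); closed run; points: 112.335,165.859 64.315,164.327 50.933,118.184 90.682,91.198 128.631,120.663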